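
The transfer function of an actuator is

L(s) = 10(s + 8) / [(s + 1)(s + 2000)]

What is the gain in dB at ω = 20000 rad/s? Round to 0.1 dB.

-66.1 dB

At s = jω = j20000:
zero (s+8): 8 + j20000 → |·| = √(8²+20000²) = √400000064 ≈ 20000, ∠ = arctan(20000/8) ≈ 89.98°
pole (s+1): 1 + j20000 → |·| = √(1²+20000²) = √400000001 ≈ 20000, ∠ = arctan(20000/1) ≈ 90.00°
pole (s+2000): 2000 + j20000 → |·| = √(2000²+20000²) = √404000000 ≈ 20100, ∠ = arctan(20000/2000) ≈ 84.29°
|L| = 10 · 20000 / 4.02e+08 ≈ 0.00049751
Gain = 20 log₁₀(0.00049751) ≈ -66.06 dB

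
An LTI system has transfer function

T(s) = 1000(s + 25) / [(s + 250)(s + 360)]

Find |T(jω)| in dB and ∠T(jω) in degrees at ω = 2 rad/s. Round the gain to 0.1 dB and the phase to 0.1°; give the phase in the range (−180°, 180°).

-11.1 dB, 3.8°

At s = jω = j2:
zero (s+25): 25 + j2 → |·| = √(25²+2²) = √629 ≈ 25.08, ∠ = arctan(2/25) ≈ 4.57°
pole (s+250): 250 + j2 → |·| = √(250²+2²) = √62504 ≈ 250.01, ∠ = arctan(2/250) ≈ 0.46°
pole (s+360): 360 + j2 → |·| = √(360²+2²) = √129604 ≈ 360.01, ∠ = arctan(2/360) ≈ 0.32°
|T| = 1000 · 25.08 / 90006 ≈ 0.27865
Gain = 20 log₁₀(0.27865) ≈ -11.10 dB
∠T = 4.57° − 0.78° = 3.79°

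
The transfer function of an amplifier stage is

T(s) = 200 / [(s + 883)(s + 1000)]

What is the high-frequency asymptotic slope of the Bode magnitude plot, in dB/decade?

-40 dB/decade

Each pole contributes −20 dB/decade at high frequency; each zero contributes +20 dB/decade.
Net: 0 zero(s) − 2 pole(s) → -40 dB/decade.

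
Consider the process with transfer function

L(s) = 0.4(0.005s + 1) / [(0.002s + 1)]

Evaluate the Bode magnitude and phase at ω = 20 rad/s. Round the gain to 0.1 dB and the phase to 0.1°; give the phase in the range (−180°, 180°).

At ω = 20 rad/s:
zero (1 + j20·0.005) = 1 + j0.1 → |·| ≈ 1.005, ∠ ≈ 5.71°
pole (1 + j20·0.002) = 1 + j0.04 → |·| ≈ 1.0008, ∠ ≈ 2.29°
|L| = 0.4 · 1.005 / (1.0008) ≈ 0.40168
Gain = 20 log₁₀(0.40168) ≈ -7.92 dB
∠L = (5.71°) − (2.29°) = 3.42°

-7.9 dB, 3.4°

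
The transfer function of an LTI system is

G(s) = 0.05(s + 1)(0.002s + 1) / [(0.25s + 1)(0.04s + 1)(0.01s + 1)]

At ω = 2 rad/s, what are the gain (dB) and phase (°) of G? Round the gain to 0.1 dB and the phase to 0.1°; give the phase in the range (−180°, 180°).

-20.0 dB, 31.4°

At ω = 2 rad/s:
zero (1 + j2·1) = 1 + j2 → |·| ≈ 2.2361, ∠ ≈ 63.43°
zero (1 + j2·0.002) = 1 + j0.004 → |·| ≈ 1, ∠ ≈ 0.23°
pole (1 + j2·0.25) = 1 + j0.5 → |·| ≈ 1.118, ∠ ≈ 26.57°
pole (1 + j2·0.04) = 1 + j0.08 → |·| ≈ 1.0032, ∠ ≈ 4.57°
pole (1 + j2·0.01) = 1 + j0.02 → |·| ≈ 1.0002, ∠ ≈ 1.15°
|G| = 0.05 · 2.2361 · 1 / (1.118 · 1.0032 · 1.0002) ≈ 0.099666
Gain = 20 log₁₀(0.099666) ≈ -20.03 dB
∠G = (63.43° + 0.23°) − (26.57° + 4.57° + 1.15°) = 31.37°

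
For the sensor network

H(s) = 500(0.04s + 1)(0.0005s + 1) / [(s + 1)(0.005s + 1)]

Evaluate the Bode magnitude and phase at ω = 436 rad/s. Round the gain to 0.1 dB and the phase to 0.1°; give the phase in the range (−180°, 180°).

At ω = 436 rad/s:
zero (1 + j436·0.04) = 1 + j17.44 → |·| ≈ 17.469, ∠ ≈ 86.72°
zero (1 + j436·0.0005) = 1 + j0.218 → |·| ≈ 1.0235, ∠ ≈ 12.30°
pole (1 + j436·1) = 1 + j436 → |·| ≈ 436, ∠ ≈ 89.87°
pole (1 + j436·0.005) = 1 + j2.18 → |·| ≈ 2.3984, ∠ ≈ 65.36°
|H| = 500 · 17.469 · 1.0235 / (436 · 2.3984) ≈ 8.549
Gain = 20 log₁₀(8.549) ≈ 18.64 dB
∠H = (86.72° + 12.30°) − (89.87° + 65.36°) = -56.21°

18.6 dB, -56.2°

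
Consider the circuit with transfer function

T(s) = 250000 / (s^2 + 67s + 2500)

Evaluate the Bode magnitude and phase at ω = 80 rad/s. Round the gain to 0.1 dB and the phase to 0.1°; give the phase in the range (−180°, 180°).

At s = jω = j80:
quadratic: (j80)² + 67·j80 + 2500 = -3900 + j5360 → |·| ≈ 6628.7, ∠ ≈ 126.04°
|T| = 250000 / 6628.7 ≈ 37.715
Gain = 20 log₁₀(37.715) ≈ 31.53 dB
∠T = 0.00° − 126.04° = -126.04°

31.5 dB, -126.0°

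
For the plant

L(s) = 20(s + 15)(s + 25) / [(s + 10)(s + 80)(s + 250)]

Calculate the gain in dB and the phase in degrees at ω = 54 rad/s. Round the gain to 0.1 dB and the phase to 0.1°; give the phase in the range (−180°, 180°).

-26.2 dB, 13.9°

At s = jω = j54:
zero (s+15): 15 + j54 → |·| = √(15²+54²) = √3141 ≈ 56.045, ∠ = arctan(54/15) ≈ 74.48°
zero (s+25): 25 + j54 → |·| = √(25²+54²) = √3541 ≈ 59.506, ∠ = arctan(54/25) ≈ 65.16°
pole (s+10): 10 + j54 → |·| = √(10²+54²) = √3016 ≈ 54.918, ∠ = arctan(54/10) ≈ 79.51°
pole (s+80): 80 + j54 → |·| = √(80²+54²) = √9316 ≈ 96.519, ∠ = arctan(54/80) ≈ 34.02°
pole (s+250): 250 + j54 → |·| = √(250²+54²) = √65416 ≈ 255.77, ∠ = arctan(54/250) ≈ 12.19°
|L| = 20 · 3335 / 1.3557e+06 ≈ 0.0492
Gain = 20 log₁₀(0.0492) ≈ -26.16 dB
∠L = 139.64° − 125.72° = 13.92°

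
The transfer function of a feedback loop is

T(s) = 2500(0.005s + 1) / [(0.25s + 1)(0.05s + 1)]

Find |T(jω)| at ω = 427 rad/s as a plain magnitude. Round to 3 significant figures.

2.58

At ω = 427 rad/s:
zero (1 + j427·0.005) = 1 + j2.135 → |·| ≈ 2.3576, ∠ ≈ 64.90°
pole (1 + j427·0.25) = 1 + j106.75 → |·| ≈ 106.75, ∠ ≈ 89.46°
pole (1 + j427·0.05) = 1 + j21.35 → |·| ≈ 21.373, ∠ ≈ 87.32°
|T| = 2500 · 2.3576 / (106.75 · 21.373) ≈ 2.5833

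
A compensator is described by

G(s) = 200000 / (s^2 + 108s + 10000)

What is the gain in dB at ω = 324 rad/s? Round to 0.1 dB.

At s = jω = j324:
quadratic: (j324)² + 108·j324 + 10000 = -94976 + j34992 → |·| ≈ 1.0122e+05, ∠ ≈ 159.77°
|G| = 200000 / 1.0122e+05 ≈ 1.9759
Gain = 20 log₁₀(1.9759) ≈ 5.92 dB

5.9 dB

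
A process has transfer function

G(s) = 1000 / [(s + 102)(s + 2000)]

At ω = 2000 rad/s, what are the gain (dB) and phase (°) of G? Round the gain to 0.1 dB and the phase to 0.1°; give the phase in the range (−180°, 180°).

At s = jω = j2000:
pole (s+102): 102 + j2000 → |·| = √(102²+2000²) = √4010404 ≈ 2002.6, ∠ = arctan(2000/102) ≈ 87.08°
pole (s+2000): 2000 + j2000 → |·| = √(2000²+2000²) = √8000000 ≈ 2828.4, ∠ = arctan(2000/2000) ≈ 45.00°
|G| = 1000 / 5.6642e+06 ≈ 0.00017655
Gain = 20 log₁₀(0.00017655) ≈ -75.06 dB
∠G = 0.00° − 132.08° = -132.08°

-75.1 dB, -132.1°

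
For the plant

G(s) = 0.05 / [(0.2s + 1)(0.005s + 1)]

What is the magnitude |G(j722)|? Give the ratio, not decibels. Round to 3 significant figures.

9.24e-05

At ω = 722 rad/s:
pole (1 + j722·0.2) = 1 + j144.4 → |·| ≈ 144.4, ∠ ≈ 89.60°
pole (1 + j722·0.005) = 1 + j3.61 → |·| ≈ 3.7459, ∠ ≈ 74.52°
|G| = 0.05 · 1 / (144.4 · 3.7459) ≈ 9.2437e-05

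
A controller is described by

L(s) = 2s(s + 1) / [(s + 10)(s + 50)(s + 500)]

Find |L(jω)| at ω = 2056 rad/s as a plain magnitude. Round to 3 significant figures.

0.000945

At s = jω = j2056:
zero (s+1): 1 + j2056 → |·| = √(1²+2056²) = √4227137 ≈ 2056, ∠ = arctan(2056/1) ≈ 89.97°
zero at origin: s = j2056 → |·| = 2056, ∠ = 90.00°
pole (s+10): 10 + j2056 → |·| = √(10²+2056²) = √4227236 ≈ 2056, ∠ = arctan(2056/10) ≈ 89.72°
pole (s+50): 50 + j2056 → |·| = √(50²+2056²) = √4229636 ≈ 2056.6, ∠ = arctan(2056/50) ≈ 88.61°
pole (s+500): 500 + j2056 → |·| = √(500²+2056²) = √4477136 ≈ 2115.9, ∠ = arctan(2056/500) ≈ 76.33°
|L| = 2 · 4.2271e+06 / 8.9468e+09 ≈ 0.00094494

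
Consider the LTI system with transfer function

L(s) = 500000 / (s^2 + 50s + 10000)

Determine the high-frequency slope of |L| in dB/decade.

-40 dB/decade

Each pole contributes −20 dB/decade at high frequency; each zero contributes +20 dB/decade.
Net: 0 zero(s) − 2 pole(s) → -40 dB/decade.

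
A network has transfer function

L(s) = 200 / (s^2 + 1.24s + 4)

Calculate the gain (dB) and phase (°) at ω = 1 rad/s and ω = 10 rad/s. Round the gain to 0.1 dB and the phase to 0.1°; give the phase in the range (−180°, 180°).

ω = 1: 35.8 dB, -22.5°; ω = 10: 6.3 dB, -172.6°

At s = jω = j1:
quadratic: (j1)² + 1.24·j1 + 4 = 3 + j1.24 → |·| ≈ 3.2462, ∠ ≈ 22.46°
|L| = 200 / 3.2462 ≈ 61.61
Gain = 20 log₁₀(61.61) ≈ 35.79 dB
∠L = 0.00° − 22.46° = -22.46°

At s = jω = j10:
quadratic: (j10)² + 1.24·j10 + 4 = -96 + j12.4 → |·| ≈ 96.798, ∠ ≈ 172.64°
|L| = 200 / 96.798 ≈ 2.0662
Gain = 20 log₁₀(2.0662) ≈ 6.30 dB
∠L = 0.00° − 172.64° = -172.64°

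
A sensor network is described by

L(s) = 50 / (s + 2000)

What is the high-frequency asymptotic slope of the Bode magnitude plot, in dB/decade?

Each pole contributes −20 dB/decade at high frequency; each zero contributes +20 dB/decade.
Net: 0 zero(s) − 1 pole(s) → -20 dB/decade.

-20 dB/decade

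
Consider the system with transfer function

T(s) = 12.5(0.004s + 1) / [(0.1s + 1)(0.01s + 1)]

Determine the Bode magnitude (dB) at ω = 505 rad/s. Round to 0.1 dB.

-19.3 dB

At ω = 505 rad/s:
zero (1 + j505·0.004) = 1 + j2.02 → |·| ≈ 2.254, ∠ ≈ 63.66°
pole (1 + j505·0.1) = 1 + j50.5 → |·| ≈ 50.51, ∠ ≈ 88.87°
pole (1 + j505·0.01) = 1 + j5.05 → |·| ≈ 5.1481, ∠ ≈ 78.80°
|T| = 12.5 · 2.254 / (50.51 · 5.1481) ≈ 0.10835
Gain = 20 log₁₀(0.10835) ≈ -19.30 dB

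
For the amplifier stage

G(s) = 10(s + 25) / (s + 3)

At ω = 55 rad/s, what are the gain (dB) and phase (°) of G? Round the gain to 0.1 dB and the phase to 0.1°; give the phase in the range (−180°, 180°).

At s = jω = j55:
zero (s+25): 25 + j55 → |·| = √(25²+55²) = √3650 ≈ 60.415, ∠ = arctan(55/25) ≈ 65.56°
pole (s+3): 3 + j55 → |·| = √(3²+55²) = √3034 ≈ 55.082, ∠ = arctan(55/3) ≈ 86.88°
|G| = 10 · 60.415 / 55.082 ≈ 10.968
Gain = 20 log₁₀(10.968) ≈ 20.80 dB
∠G = 65.56° − 86.88° = -21.32°

20.8 dB, -21.3°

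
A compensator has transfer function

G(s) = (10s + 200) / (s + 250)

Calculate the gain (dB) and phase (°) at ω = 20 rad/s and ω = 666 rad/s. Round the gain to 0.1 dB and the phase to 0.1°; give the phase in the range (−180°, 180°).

Substitute s = j20:
Numerator: 10(j20) + 200 = 200 + j200
Denominator: (j20) + 250 = 250 + j20
|N| = √(200² + 200²) ≈ 282.84, ∠N ≈ 45.00°
|D| = √(250² + 20²) ≈ 250.8, ∠D ≈ 4.57°
|G| = 282.84 / 250.8 ≈ 1.1278
Gain = 20 log₁₀(1.1278) ≈ 1.04 dB
∠G = 45.00° − 4.57° = 40.43°

Substitute s = j666:
Numerator: 10(j666) + 200 = 200 + j6660
Denominator: (j666) + 250 = 250 + j666
|N| = √(200² + 6660²) ≈ 6663, ∠N ≈ 88.28°
|D| = √(250² + 666²) ≈ 711.38, ∠D ≈ 69.43°
|G| = 6663 / 711.38 ≈ 9.3663
Gain = 20 log₁₀(9.3663) ≈ 19.43 dB
∠G = 88.28° − 69.43° = 18.85°

ω = 20: 1.0 dB, 40.4°; ω = 666: 19.4 dB, 18.9°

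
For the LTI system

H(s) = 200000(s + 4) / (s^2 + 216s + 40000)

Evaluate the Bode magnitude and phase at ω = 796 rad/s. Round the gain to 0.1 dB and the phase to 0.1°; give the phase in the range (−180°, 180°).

48.2 dB, -74.1°

At s = jω = j796:
zero (s+4): 4 + j796 → |·| = √(4²+796²) = √633632 ≈ 796.01, ∠ = arctan(796/4) ≈ 89.71°
quadratic: (j796)² + 216·j796 + 40000 = -593616 + j171936 → |·| ≈ 6.1801e+05, ∠ ≈ 163.85°
|H| = 200000 · 796.01 / 6.1801e+05 ≈ 257.6
Gain = 20 log₁₀(257.6) ≈ 48.22 dB
∠H = 89.71° − 163.85° = -74.14°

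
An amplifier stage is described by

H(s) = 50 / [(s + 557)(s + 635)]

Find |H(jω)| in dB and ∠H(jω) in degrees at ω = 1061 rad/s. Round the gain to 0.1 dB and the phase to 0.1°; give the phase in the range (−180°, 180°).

-89.4 dB, -121.4°

At s = jω = j1061:
pole (s+557): 557 + j1061 → |·| = √(557²+1061²) = √1435970 ≈ 1198.3, ∠ = arctan(1061/557) ≈ 62.30°
pole (s+635): 635 + j1061 → |·| = √(635²+1061²) = √1528946 ≈ 1236.5, ∠ = arctan(1061/635) ≈ 59.10°
|H| = 50 / 1.4817e+06 ≈ 3.3745e-05
Gain = 20 log₁₀(3.3745e-05) ≈ -89.44 dB
∠H = 0.00° − 121.40° = -121.40°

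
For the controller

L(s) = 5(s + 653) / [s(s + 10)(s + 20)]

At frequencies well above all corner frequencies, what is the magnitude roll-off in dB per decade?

Each pole contributes −20 dB/decade at high frequency; each zero contributes +20 dB/decade.
Net: 1 zero(s) − 3 pole(s) → -40 dB/decade.

-40 dB/decade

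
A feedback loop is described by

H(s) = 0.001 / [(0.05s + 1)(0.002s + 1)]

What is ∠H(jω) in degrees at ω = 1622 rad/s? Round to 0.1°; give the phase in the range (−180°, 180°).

-162.2°

At ω = 1622 rad/s:
pole (1 + j1622·0.05) = 1 + j81.1 → |·| ≈ 81.106, ∠ ≈ 89.29°
pole (1 + j1622·0.002) = 1 + j3.244 → |·| ≈ 3.3946, ∠ ≈ 72.87°
∠H = (0°) − (89.29° + 72.87°) = -162.16°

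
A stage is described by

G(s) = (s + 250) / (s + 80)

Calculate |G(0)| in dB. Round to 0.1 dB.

9.9 dB

G(0) = 250 / 80 = 3.125
20 log₁₀(3.125) ≈ 9.90 dB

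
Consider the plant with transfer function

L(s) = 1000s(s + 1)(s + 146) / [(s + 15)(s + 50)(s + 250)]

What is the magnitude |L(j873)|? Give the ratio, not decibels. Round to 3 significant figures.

At s = jω = j873:
zero (s+1): 1 + j873 → |·| = √(1²+873²) = √762130 ≈ 873, ∠ = arctan(873/1) ≈ 89.93°
zero (s+146): 146 + j873 → |·| = √(146²+873²) = √783445 ≈ 885.12, ∠ = arctan(873/146) ≈ 80.51°
zero at origin: s = j873 → |·| = 873, ∠ = 90.00°
pole (s+15): 15 + j873 → |·| = √(15²+873²) = √762354 ≈ 873.13, ∠ = arctan(873/15) ≈ 89.02°
pole (s+50): 50 + j873 → |·| = √(50²+873²) = √764629 ≈ 874.43, ∠ = arctan(873/50) ≈ 86.72°
pole (s+250): 250 + j873 → |·| = √(250²+873²) = √824629 ≈ 908.09, ∠ = arctan(873/250) ≈ 74.02°
|L| = 1000 · 6.7458e+08 / 6.9332e+08 ≈ 972.97

973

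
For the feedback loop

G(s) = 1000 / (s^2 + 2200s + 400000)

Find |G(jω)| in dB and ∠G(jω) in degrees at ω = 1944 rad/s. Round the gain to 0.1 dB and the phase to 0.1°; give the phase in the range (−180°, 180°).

Substitute s = j1944:
Numerator: 1000 = 1000 + j0
Denominator: (j1944)^2 + 2200(j1944) + 400000 = -3379136 + j4276800
|N| = √(1000² + 0²) ≈ 1000, ∠N ≈ 0.00°
|D| = √(3379136² + 4276800²) ≈ 5.4506e+06, ∠D ≈ 128.31°
|G| = 1000 / 5.4506e+06 ≈ 0.00018347
Gain = 20 log₁₀(0.00018347) ≈ -74.73 dB
∠G = 0.00° − 128.31° = -128.31°

-74.7 dB, -128.3°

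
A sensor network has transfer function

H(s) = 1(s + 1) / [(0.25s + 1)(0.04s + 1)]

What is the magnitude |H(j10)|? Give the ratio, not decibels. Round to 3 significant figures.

3.47

At ω = 10 rad/s:
zero (1 + j10·1) = 1 + j10 → |·| ≈ 10.05, ∠ ≈ 84.29°
pole (1 + j10·0.25) = 1 + j2.5 → |·| ≈ 2.6926, ∠ ≈ 68.20°
pole (1 + j10·0.04) = 1 + j0.4 → |·| ≈ 1.077, ∠ ≈ 21.80°
|H| = 1 · 10.05 / (2.6926 · 1.077) ≈ 3.4656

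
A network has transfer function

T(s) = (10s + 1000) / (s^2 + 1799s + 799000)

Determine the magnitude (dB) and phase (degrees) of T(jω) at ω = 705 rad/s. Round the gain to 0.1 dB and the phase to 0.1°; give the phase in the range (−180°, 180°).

Substitute s = j705:
Numerator: 10(j705) + 1000 = 1000 + j7050
Denominator: (j705)^2 + 1799(j705) + 799000 = 301975 + j1268295
|N| = √(1000² + 7050²) ≈ 7120.6, ∠N ≈ 81.93°
|D| = √(301975² + 1268295²) ≈ 1.3037e+06, ∠D ≈ 76.61°
|T| = 7120.6 / 1.3037e+06 ≈ 0.0054618
Gain = 20 log₁₀(0.0054618) ≈ -45.25 dB
∠T = 81.93° − 76.61° = 5.32°

-45.3 dB, 5.3°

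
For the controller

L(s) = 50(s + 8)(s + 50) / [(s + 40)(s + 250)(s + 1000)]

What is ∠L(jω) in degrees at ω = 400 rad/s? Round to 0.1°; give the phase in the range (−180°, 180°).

At s = jω = j400:
zero (s+8): 8 + j400 → |·| = √(8²+400²) = √160064 ≈ 400.08, ∠ = arctan(400/8) ≈ 88.85°
zero (s+50): 50 + j400 → |·| = √(50²+400²) = √162500 ≈ 403.11, ∠ = arctan(400/50) ≈ 82.87°
pole (s+40): 40 + j400 → |·| = √(40²+400²) = √161600 ≈ 402, ∠ = arctan(400/40) ≈ 84.29°
pole (s+250): 250 + j400 → |·| = √(250²+400²) = √222500 ≈ 471.7, ∠ = arctan(400/250) ≈ 57.99°
pole (s+1000): 1000 + j400 → |·| = √(1000²+400²) = √1160000 ≈ 1077, ∠ = arctan(400/1000) ≈ 21.80°
∠L = 171.72° − 164.08° = 7.64°

7.6°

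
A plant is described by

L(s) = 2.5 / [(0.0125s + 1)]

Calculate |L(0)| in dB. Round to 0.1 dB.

L(0) = 2.5 · 1 / 1 = 2.5
20 log₁₀(2.5) ≈ 7.96 dB

8.0 dB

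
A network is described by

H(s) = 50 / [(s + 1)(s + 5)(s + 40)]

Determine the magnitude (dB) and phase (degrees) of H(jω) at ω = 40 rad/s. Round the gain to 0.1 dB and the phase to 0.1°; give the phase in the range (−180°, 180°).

At s = jω = j40:
pole (s+1): 1 + j40 → |·| = √(1²+40²) = √1601 ≈ 40.012, ∠ = arctan(40/1) ≈ 88.57°
pole (s+5): 5 + j40 → |·| = √(5²+40²) = √1625 ≈ 40.311, ∠ = arctan(40/5) ≈ 82.87°
pole (s+40): 40 + j40 → |·| = √(40²+40²) = √3200 ≈ 56.569, ∠ = arctan(40/40) ≈ 45.00°
|H| = 50 / 91241 ≈ 0.000548
Gain = 20 log₁₀(0.000548) ≈ -65.22 dB
∠H = 0.00° − 216.44° = -216.44° ≡ 143.56° (principal value)

-65.2 dB, 143.6°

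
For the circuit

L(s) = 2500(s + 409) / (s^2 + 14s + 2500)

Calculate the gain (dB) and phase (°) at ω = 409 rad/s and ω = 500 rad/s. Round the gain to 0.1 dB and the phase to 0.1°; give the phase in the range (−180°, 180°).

ω = 409: 18.9 dB, -133.0°; ω = 500: 16.3 dB, -127.7°

At s = jω = j409:
zero (s+409): 409 + j409 → |·| = √(409²+409²) = √334562 ≈ 578.41, ∠ = arctan(409/409) ≈ 45.00°
quadratic: (j409)² + 14·j409 + 2500 = -164781 + j5726 → |·| ≈ 1.6488e+05, ∠ ≈ 178.01°
|L| = 2500 · 578.41 / 1.6488e+05 ≈ 8.7702
Gain = 20 log₁₀(8.7702) ≈ 18.86 dB
∠L = 45.00° − 178.01° = -133.01°

At s = jω = j500:
zero (s+409): 409 + j500 → |·| = √(409²+500²) = √417281 ≈ 645.97, ∠ = arctan(500/409) ≈ 50.72°
quadratic: (j500)² + 14·j500 + 2500 = -247500 + j7000 → |·| ≈ 2.476e+05, ∠ ≈ 178.38°
|L| = 2500 · 645.97 / 2.476e+05 ≈ 6.5223
Gain = 20 log₁₀(6.5223) ≈ 16.29 dB
∠L = 50.72° − 178.38° = -127.66°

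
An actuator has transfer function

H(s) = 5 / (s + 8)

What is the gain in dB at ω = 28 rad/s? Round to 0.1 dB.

Substitute s = j28:
Numerator: 5 = 5 + j0
Denominator: (j28) + 8 = 8 + j28
|N| = √(5² + 0²) ≈ 5, ∠N ≈ 0.00°
|D| = √(8² + 28²) ≈ 29.12, ∠D ≈ 74.05°
|H| = 5 / 29.12 ≈ 0.1717
Gain = 20 log₁₀(0.1717) ≈ -15.30 dB

-15.3 dB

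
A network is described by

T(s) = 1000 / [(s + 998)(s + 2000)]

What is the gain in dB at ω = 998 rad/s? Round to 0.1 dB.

At s = jω = j998:
pole (s+998): 998 + j998 → |·| = √(998²+998²) = √1992008 ≈ 1411.4, ∠ = arctan(998/998) ≈ 45.00°
pole (s+2000): 2000 + j998 → |·| = √(2000²+998²) = √4996004 ≈ 2235.2, ∠ = arctan(998/2000) ≈ 26.52°
|T| = 1000 / 3.1548e+06 ≈ 0.00031698
Gain = 20 log₁₀(0.00031698) ≈ -69.98 dB

-70.0 dB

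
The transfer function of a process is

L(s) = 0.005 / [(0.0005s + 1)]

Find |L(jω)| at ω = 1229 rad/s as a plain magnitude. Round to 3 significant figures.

0.00426

At ω = 1229 rad/s:
pole (1 + j1229·0.0005) = 1 + j0.6145 → |·| ≈ 1.1737, ∠ ≈ 31.57°
|L| = 0.005 · 1 / (1.1737) ≈ 0.00426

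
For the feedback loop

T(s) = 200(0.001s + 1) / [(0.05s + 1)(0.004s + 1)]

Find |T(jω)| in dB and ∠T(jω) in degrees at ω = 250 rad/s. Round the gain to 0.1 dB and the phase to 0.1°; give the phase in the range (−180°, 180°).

At ω = 250 rad/s:
zero (1 + j250·0.001) = 1 + j0.25 → |·| ≈ 1.0308, ∠ ≈ 14.04°
pole (1 + j250·0.05) = 1 + j12.5 → |·| ≈ 12.54, ∠ ≈ 85.43°
pole (1 + j250·0.004) = 1 + j1 → |·| ≈ 1.4142, ∠ ≈ 45.00°
|T| = 200 · 1.0308 / (12.54 · 1.4142) ≈ 11.625
Gain = 20 log₁₀(11.625) ≈ 21.31 dB
∠T = (14.04°) − (85.43° + 45.00°) = -116.39°

21.3 dB, -116.4°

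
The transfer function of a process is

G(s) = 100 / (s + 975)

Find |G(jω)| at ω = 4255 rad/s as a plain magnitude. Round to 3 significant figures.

0.0229

Substitute s = j4255:
Numerator: 100 = 100 + j0
Denominator: (j4255) + 975 = 975 + j4255
|N| = √(100² + 0²) ≈ 100, ∠N ≈ 0.00°
|D| = √(975² + 4255²) ≈ 4365.3, ∠D ≈ 77.09°
|G| = 100 / 4365.3 ≈ 0.022908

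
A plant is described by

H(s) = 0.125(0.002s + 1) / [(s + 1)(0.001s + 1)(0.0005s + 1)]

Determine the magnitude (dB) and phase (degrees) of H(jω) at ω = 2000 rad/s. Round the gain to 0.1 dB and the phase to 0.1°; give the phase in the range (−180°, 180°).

-81.8 dB, -122.4°

At ω = 2000 rad/s:
zero (1 + j2000·0.002) = 1 + j4 → |·| ≈ 4.1231, ∠ ≈ 75.96°
pole (1 + j2000·1) = 1 + j2000 → |·| ≈ 2000, ∠ ≈ 89.97°
pole (1 + j2000·0.001) = 1 + j2 → |·| ≈ 2.2361, ∠ ≈ 63.43°
pole (1 + j2000·0.0005) = 1 + j1 → |·| ≈ 1.4142, ∠ ≈ 45.00°
|H| = 0.125 · 4.1231 / (2000 · 2.2361 · 1.4142) ≈ 8.149e-05
Gain = 20 log₁₀(8.149e-05) ≈ -81.78 dB
∠H = (75.96°) − (89.97° + 63.43° + 45.00°) = -122.44°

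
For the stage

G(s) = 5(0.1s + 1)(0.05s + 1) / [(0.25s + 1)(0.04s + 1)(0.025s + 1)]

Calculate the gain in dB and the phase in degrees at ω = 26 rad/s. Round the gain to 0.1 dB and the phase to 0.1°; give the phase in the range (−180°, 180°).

6.1 dB, -39.0°

At ω = 26 rad/s:
zero (1 + j26·0.1) = 1 + j2.6 → |·| ≈ 2.7857, ∠ ≈ 68.96°
zero (1 + j26·0.05) = 1 + j1.3 → |·| ≈ 1.6401, ∠ ≈ 52.43°
pole (1 + j26·0.25) = 1 + j6.5 → |·| ≈ 6.5765, ∠ ≈ 81.25°
pole (1 + j26·0.04) = 1 + j1.04 → |·| ≈ 1.4428, ∠ ≈ 46.12°
pole (1 + j26·0.025) = 1 + j0.65 → |·| ≈ 1.1927, ∠ ≈ 33.02°
|G| = 5 · 2.7857 · 1.6401 / (6.5765 · 1.4428 · 1.1927) ≈ 2.0186
Gain = 20 log₁₀(2.0186) ≈ 6.10 dB
∠G = (68.96° + 52.43°) − (81.25° + 46.12° + 33.02°) = -39.00°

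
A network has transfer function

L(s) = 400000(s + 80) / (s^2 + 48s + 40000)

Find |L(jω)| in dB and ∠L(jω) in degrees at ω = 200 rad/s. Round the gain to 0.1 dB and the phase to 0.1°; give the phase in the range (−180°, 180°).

79.1 dB, -21.8°

At s = jω = j200:
zero (s+80): 80 + j200 → |·| = √(80²+200²) = √46400 ≈ 215.41, ∠ = arctan(200/80) ≈ 68.20°
quadratic: (j200)² + 48·j200 + 40000 = 0 + j9600 → |·| ≈ 9600, ∠ ≈ 90.00°
|L| = 400000 · 215.41 / 9600 ≈ 8975.4
Gain = 20 log₁₀(8975.4) ≈ 79.06 dB
∠L = 68.20° − 90.00° = -21.80°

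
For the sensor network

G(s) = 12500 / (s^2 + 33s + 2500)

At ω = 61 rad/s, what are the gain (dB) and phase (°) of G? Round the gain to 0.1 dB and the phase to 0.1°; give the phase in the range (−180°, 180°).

At s = jω = j61:
quadratic: (j61)² + 33·j61 + 2500 = -1221 + j2013 → |·| ≈ 2354.4, ∠ ≈ 121.24°
|G| = 12500 / 2354.4 ≈ 5.3092
Gain = 20 log₁₀(5.3092) ≈ 14.50 dB
∠G = 0.00° − 121.24° = -121.24°

14.5 dB, -121.2°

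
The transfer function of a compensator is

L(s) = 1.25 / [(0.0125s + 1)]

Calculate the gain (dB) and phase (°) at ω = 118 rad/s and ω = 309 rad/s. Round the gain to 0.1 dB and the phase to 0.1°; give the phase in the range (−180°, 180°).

ω = 118: -3.1 dB, -55.9°; ω = 309: -10.1 dB, -75.5°

At ω = 118 rad/s:
pole (1 + j118·0.0125) = 1 + j1.475 → |·| ≈ 1.782, ∠ ≈ 55.86°
|L| = 1.25 · 1 / (1.782) ≈ 0.70146
Gain = 20 log₁₀(0.70146) ≈ -3.08 dB
∠L = (0°) − (55.86°) = -55.86°

At ω = 309 rad/s:
pole (1 + j309·0.0125) = 1 + j3.8625 → |·| ≈ 3.9899, ∠ ≈ 75.48°
|L| = 1.25 · 1 / (3.9899) ≈ 0.31329
Gain = 20 log₁₀(0.31329) ≈ -10.08 dB
∠L = (0°) − (75.48°) = -75.48°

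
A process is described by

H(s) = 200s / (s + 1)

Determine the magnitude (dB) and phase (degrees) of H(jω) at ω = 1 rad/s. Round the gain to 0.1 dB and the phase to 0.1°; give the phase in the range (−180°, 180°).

43.0 dB, 45.0°

At s = jω = j1:
zero at origin: s = j1 → |·| = 1, ∠ = 90.00°
pole (s+1): 1 + j1 → |·| = √(1²+1²) = √2 ≈ 1.4142, ∠ = arctan(1/1) ≈ 45.00°
|H| = 200 · 1 / 1.4142 ≈ 141.42
Gain = 20 log₁₀(141.42) ≈ 43.01 dB
∠H = 90.00° − 45.00° = 45.00°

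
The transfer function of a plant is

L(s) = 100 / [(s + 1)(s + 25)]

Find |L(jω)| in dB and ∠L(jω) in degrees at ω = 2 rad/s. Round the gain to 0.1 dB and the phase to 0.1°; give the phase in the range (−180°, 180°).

5.0 dB, -68.0°

At s = jω = j2:
pole (s+1): 1 + j2 → |·| = √(1²+2²) = √5 ≈ 2.2361, ∠ = arctan(2/1) ≈ 63.43°
pole (s+25): 25 + j2 → |·| = √(25²+2²) = √629 ≈ 25.08, ∠ = arctan(2/25) ≈ 4.57°
|L| = 100 / 56.081 ≈ 1.7831
Gain = 20 log₁₀(1.7831) ≈ 5.02 dB
∠L = 0.00° − 68.00° = -68.00°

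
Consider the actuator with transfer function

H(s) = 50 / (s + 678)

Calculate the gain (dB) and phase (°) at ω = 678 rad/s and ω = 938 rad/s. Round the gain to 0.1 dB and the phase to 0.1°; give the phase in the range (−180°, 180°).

At s = jω = j678:
pole (s+678): 678 + j678 → |·| = √(678²+678²) = √919368 ≈ 958.84, ∠ = arctan(678/678) ≈ 45.00°
|H| = 50 / 958.84 ≈ 0.052146
Gain = 20 log₁₀(0.052146) ≈ -25.66 dB
∠H = 0.00° − 45.00° = -45.00°

At s = jω = j938:
pole (s+678): 678 + j938 → |·| = √(678²+938²) = √1339528 ≈ 1157.4, ∠ = arctan(938/678) ≈ 54.14°
|H| = 50 / 1157.4 ≈ 0.0432
Gain = 20 log₁₀(0.0432) ≈ -27.29 dB
∠H = 0.00° − 54.14° = -54.14°

ω = 678: -25.7 dB, -45.0°; ω = 938: -27.3 dB, -54.1°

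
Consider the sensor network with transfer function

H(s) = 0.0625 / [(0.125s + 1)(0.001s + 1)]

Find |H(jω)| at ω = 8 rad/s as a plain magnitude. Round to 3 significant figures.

At ω = 8 rad/s:
pole (1 + j8·0.125) = 1 + j1 → |·| ≈ 1.4142, ∠ ≈ 45.00°
pole (1 + j8·0.001) = 1 + j0.008 → |·| ≈ 1, ∠ ≈ 0.46°
|H| = 0.0625 · 1 / (1.4142 · 1) ≈ 0.044195

0.0442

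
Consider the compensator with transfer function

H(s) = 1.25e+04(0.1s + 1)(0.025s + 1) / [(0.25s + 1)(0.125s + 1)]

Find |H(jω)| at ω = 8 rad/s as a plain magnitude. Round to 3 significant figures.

At ω = 8 rad/s:
zero (1 + j8·0.1) = 1 + j0.8 → |·| ≈ 1.2806, ∠ ≈ 38.66°
zero (1 + j8·0.025) = 1 + j0.2 → |·| ≈ 1.0198, ∠ ≈ 11.31°
pole (1 + j8·0.25) = 1 + j2 → |·| ≈ 2.2361, ∠ ≈ 63.43°
pole (1 + j8·0.125) = 1 + j1 → |·| ≈ 1.4142, ∠ ≈ 45.00°
|H| = 1.25e+04 · 1.2806 · 1.0198 / (2.2361 · 1.4142) ≈ 5162.2

5.16e+03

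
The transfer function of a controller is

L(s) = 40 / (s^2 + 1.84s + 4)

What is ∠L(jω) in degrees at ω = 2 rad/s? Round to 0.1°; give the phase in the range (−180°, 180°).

At s = jω = j2:
quadratic: (j2)² + 1.84·j2 + 4 = 0 + j3.68 → |·| ≈ 3.68, ∠ ≈ 90.00°
∠L = 0.00° − 90.00° = -90.00°

-90.0°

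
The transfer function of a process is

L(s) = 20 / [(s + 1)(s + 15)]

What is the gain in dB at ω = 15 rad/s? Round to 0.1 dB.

At s = jω = j15:
pole (s+1): 1 + j15 → |·| = √(1²+15²) = √226 ≈ 15.033, ∠ = arctan(15/1) ≈ 86.19°
pole (s+15): 15 + j15 → |·| = √(15²+15²) = √450 ≈ 21.213, ∠ = arctan(15/15) ≈ 45.00°
|L| = 20 / 318.9 ≈ 0.062716
Gain = 20 log₁₀(0.062716) ≈ -24.05 dB

-24.1 dB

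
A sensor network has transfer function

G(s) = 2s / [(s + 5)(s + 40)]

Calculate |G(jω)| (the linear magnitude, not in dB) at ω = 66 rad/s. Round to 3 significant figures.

0.0258

At s = jω = j66:
zero at origin: s = j66 → |·| = 66, ∠ = 90.00°
pole (s+5): 5 + j66 → |·| = √(5²+66²) = √4381 ≈ 66.189, ∠ = arctan(66/5) ≈ 85.67°
pole (s+40): 40 + j66 → |·| = √(40²+66²) = √5956 ≈ 77.175, ∠ = arctan(66/40) ≈ 58.78°
|G| = 2 · 66 / 5108.1 ≈ 0.025841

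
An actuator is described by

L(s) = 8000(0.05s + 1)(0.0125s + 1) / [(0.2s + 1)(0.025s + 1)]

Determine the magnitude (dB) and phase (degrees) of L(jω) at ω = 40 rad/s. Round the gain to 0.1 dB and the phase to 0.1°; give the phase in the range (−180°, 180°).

At ω = 40 rad/s:
zero (1 + j40·0.05) = 1 + j2 → |·| ≈ 2.2361, ∠ ≈ 63.43°
zero (1 + j40·0.0125) = 1 + j0.5 → |·| ≈ 1.118, ∠ ≈ 26.57°
pole (1 + j40·0.2) = 1 + j8 → |·| ≈ 8.0623, ∠ ≈ 82.87°
pole (1 + j40·0.025) = 1 + j1 → |·| ≈ 1.4142, ∠ ≈ 45.00°
|L| = 8000 · 2.2361 · 1.118 / (8.0623 · 1.4142) ≈ 1754.1
Gain = 20 log₁₀(1754.1) ≈ 64.88 dB
∠L = (63.43° + 26.57°) − (82.87° + 45.00°) = -37.87°

64.9 dB, -37.9°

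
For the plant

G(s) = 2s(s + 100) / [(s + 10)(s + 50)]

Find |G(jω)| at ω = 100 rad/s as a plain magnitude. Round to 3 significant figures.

2.52

At s = jω = j100:
zero (s+100): 100 + j100 → |·| = √(100²+100²) = √20000 ≈ 141.42, ∠ = arctan(100/100) ≈ 45.00°
zero at origin: s = j100 → |·| = 100, ∠ = 90.00°
pole (s+10): 10 + j100 → |·| = √(10²+100²) = √10100 ≈ 100.5, ∠ = arctan(100/10) ≈ 84.29°
pole (s+50): 50 + j100 → |·| = √(50²+100²) = √12500 ≈ 111.8, ∠ = arctan(100/50) ≈ 63.43°
|G| = 2 · 14142 / 11236 ≈ 2.5173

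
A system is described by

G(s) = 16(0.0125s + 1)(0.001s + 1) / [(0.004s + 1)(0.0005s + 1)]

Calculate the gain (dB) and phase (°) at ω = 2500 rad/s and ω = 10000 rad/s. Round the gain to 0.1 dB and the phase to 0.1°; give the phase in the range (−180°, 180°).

ω = 2500: 38.5 dB, 20.7°; ω = 10000: 39.9 dB, 6.6°

At ω = 2500 rad/s:
zero (1 + j2500·0.0125) = 1 + j31.25 → |·| ≈ 31.266, ∠ ≈ 88.17°
zero (1 + j2500·0.001) = 1 + j2.5 → |·| ≈ 2.6926, ∠ ≈ 68.20°
pole (1 + j2500·0.004) = 1 + j10 → |·| ≈ 10.05, ∠ ≈ 84.29°
pole (1 + j2500·0.0005) = 1 + j1.25 → |·| ≈ 1.6008, ∠ ≈ 51.34°
|G| = 16 · 31.266 · 2.6926 / (10.05 · 1.6008) ≈ 83.726
Gain = 20 log₁₀(83.726) ≈ 38.46 dB
∠G = (88.17° + 68.20°) − (84.29° + 51.34°) = 20.74°

At ω = 10000 rad/s:
zero (1 + j10000·0.0125) = 1 + j125 → |·| ≈ 125, ∠ ≈ 89.54°
zero (1 + j10000·0.001) = 1 + j10 → |·| ≈ 10.05, ∠ ≈ 84.29°
pole (1 + j10000·0.004) = 1 + j40 → |·| ≈ 40.012, ∠ ≈ 88.57°
pole (1 + j10000·0.0005) = 1 + j5 → |·| ≈ 5.099, ∠ ≈ 78.69°
|G| = 16 · 125 · 10.05 / (40.012 · 5.099) ≈ 98.519
Gain = 20 log₁₀(98.519) ≈ 39.87 dB
∠G = (89.54° + 84.29°) − (88.57° + 78.69°) = 6.57°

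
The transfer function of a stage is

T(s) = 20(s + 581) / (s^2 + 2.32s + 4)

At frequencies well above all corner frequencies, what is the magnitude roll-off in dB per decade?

Each pole contributes −20 dB/decade at high frequency; each zero contributes +20 dB/decade.
Net: 1 zero(s) − 2 pole(s) → -20 dB/decade.

-20 dB/decade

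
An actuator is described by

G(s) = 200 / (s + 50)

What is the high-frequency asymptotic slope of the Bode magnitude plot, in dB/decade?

-20 dB/decade

Each pole contributes −20 dB/decade at high frequency; each zero contributes +20 dB/decade.
Net: 0 zero(s) − 1 pole(s) → -20 dB/decade.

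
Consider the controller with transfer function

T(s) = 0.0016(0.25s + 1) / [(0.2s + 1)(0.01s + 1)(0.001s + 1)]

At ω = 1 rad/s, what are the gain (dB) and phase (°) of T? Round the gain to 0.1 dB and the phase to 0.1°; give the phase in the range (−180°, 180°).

-55.8 dB, 2.1°

At ω = 1 rad/s:
zero (1 + j1·0.25) = 1 + j0.25 → |·| ≈ 1.0308, ∠ ≈ 14.04°
pole (1 + j1·0.2) = 1 + j0.2 → |·| ≈ 1.0198, ∠ ≈ 11.31°
pole (1 + j1·0.01) = 1 + j0.01 → |·| ≈ 1, ∠ ≈ 0.57°
pole (1 + j1·0.001) = 1 + j0.001 → |·| ≈ 1, ∠ ≈ 0.06°
|T| = 0.0016 · 1.0308 / (1.0198 · 1 · 1) ≈ 0.0016173
Gain = 20 log₁₀(0.0016173) ≈ -55.82 dB
∠T = (14.04°) − (11.31° + 0.57° + 0.06°) = 2.10°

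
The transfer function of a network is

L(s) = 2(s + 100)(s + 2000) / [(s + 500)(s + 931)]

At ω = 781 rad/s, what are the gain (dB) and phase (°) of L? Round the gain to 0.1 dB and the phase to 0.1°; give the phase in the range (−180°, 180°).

9.5 dB, 6.7°

At s = jω = j781:
zero (s+100): 100 + j781 → |·| = √(100²+781²) = √619961 ≈ 787.38, ∠ = arctan(781/100) ≈ 82.70°
zero (s+2000): 2000 + j781 → |·| = √(2000²+781²) = √4609961 ≈ 2147.1, ∠ = arctan(781/2000) ≈ 21.33°
pole (s+500): 500 + j781 → |·| = √(500²+781²) = √859961 ≈ 927.34, ∠ = arctan(781/500) ≈ 57.37°
pole (s+931): 931 + j781 → |·| = √(931²+781²) = √1476722 ≈ 1215.2, ∠ = arctan(781/931) ≈ 39.99°
|L| = 2 · 1.6906e+06 / 1.1269e+06 ≈ 3.0004
Gain = 20 log₁₀(3.0004) ≈ 9.54 dB
∠L = 104.03° − 97.36° = 6.67°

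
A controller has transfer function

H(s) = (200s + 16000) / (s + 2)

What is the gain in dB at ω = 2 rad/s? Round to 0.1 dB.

75.1 dB

Substitute s = j2:
Numerator: 200(j2) + 16000 = 16000 + j400
Denominator: (j2) + 2 = 2 + j2
|N| = √(16000² + 400²) ≈ 16005, ∠N ≈ 1.43°
|D| = √(2² + 2²) ≈ 2.8284, ∠D ≈ 45.00°
|H| = 16005 / 2.8284 ≈ 5658.7
Gain = 20 log₁₀(5658.7) ≈ 75.05 dB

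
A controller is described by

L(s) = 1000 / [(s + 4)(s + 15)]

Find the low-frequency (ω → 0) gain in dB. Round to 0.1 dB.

24.4 dB

L(0) = 1000 / (4·15) ≈ 16.667
20 log₁₀(16.667) ≈ 24.44 dB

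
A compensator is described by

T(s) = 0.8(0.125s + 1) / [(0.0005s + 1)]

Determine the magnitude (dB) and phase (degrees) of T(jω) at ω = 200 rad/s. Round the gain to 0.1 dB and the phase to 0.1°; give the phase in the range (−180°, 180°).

At ω = 200 rad/s:
zero (1 + j200·0.125) = 1 + j25 → |·| ≈ 25.02, ∠ ≈ 87.71°
pole (1 + j200·0.0005) = 1 + j0.1 → |·| ≈ 1.005, ∠ ≈ 5.71°
|T| = 0.8 · 25.02 / (1.005) ≈ 19.916
Gain = 20 log₁₀(19.916) ≈ 25.98 dB
∠T = (87.71°) − (5.71°) = 82.00°

26.0 dB, 82.0°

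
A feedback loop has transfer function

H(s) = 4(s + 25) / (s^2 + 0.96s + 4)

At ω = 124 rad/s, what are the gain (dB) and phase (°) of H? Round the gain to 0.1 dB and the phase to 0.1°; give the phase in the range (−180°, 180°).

At s = jω = j124:
zero (s+25): 25 + j124 → |·| = √(25²+124²) = √16001 ≈ 126.5, ∠ = arctan(124/25) ≈ 78.60°
quadratic: (j124)² + 0.96·j124 + 4 = -15372 + j119.04 → |·| ≈ 15372, ∠ ≈ 179.56°
|H| = 4 · 126.5 / 15372 ≈ 0.032917
Gain = 20 log₁₀(0.032917) ≈ -29.65 dB
∠H = 78.60° − 179.56° = -100.96°

-29.7 dB, -101.0°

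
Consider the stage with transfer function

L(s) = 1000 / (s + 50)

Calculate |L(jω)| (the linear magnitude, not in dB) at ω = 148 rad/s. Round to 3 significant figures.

At s = jω = j148:
pole (s+50): 50 + j148 → |·| = √(50²+148²) = √24404 ≈ 156.22, ∠ = arctan(148/50) ≈ 71.33°
|L| = 1000 / 156.22 ≈ 6.4012

6.40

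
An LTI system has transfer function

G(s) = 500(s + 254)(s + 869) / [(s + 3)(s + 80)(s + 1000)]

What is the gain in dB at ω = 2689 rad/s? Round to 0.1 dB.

-14.7 dB

At s = jω = j2689:
zero (s+254): 254 + j2689 → |·| = √(254²+2689²) = √7295237 ≈ 2701, ∠ = arctan(2689/254) ≈ 84.60°
zero (s+869): 869 + j2689 → |·| = √(869²+2689²) = √7985882 ≈ 2825.9, ∠ = arctan(2689/869) ≈ 72.09°
pole (s+3): 3 + j2689 → |·| = √(3²+2689²) = √7230730 ≈ 2689, ∠ = arctan(2689/3) ≈ 89.94°
pole (s+80): 80 + j2689 → |·| = √(80²+2689²) = √7237121 ≈ 2690.2, ∠ = arctan(2689/80) ≈ 88.30°
pole (s+1000): 1000 + j2689 → |·| = √(1000²+2689²) = √8230721 ≈ 2868.9, ∠ = arctan(2689/1000) ≈ 69.60°
|G| = 500 · 7.6328e+06 / 2.0753e+10 ≈ 0.1839
Gain = 20 log₁₀(0.1839) ≈ -14.71 dB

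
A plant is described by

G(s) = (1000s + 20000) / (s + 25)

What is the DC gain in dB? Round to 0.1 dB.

58.1 dB

G(0) = 20000 / 25 = 800
20 log₁₀(800) ≈ 58.06 dB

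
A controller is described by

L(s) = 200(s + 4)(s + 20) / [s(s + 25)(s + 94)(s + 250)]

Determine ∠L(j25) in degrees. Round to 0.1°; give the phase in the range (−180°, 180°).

-23.4°

At s = jω = j25:
zero (s+4): 4 + j25 → |·| = √(4²+25²) = √641 ≈ 25.318, ∠ = arctan(25/4) ≈ 80.91°
zero (s+20): 20 + j25 → |·| = √(20²+25²) = √1025 ≈ 32.016, ∠ = arctan(25/20) ≈ 51.34°
pole (s+25): 25 + j25 → |·| = √(25²+25²) = √1250 ≈ 35.355, ∠ = arctan(25/25) ≈ 45.00°
pole (s+94): 94 + j25 → |·| = √(94²+25²) = √9461 ≈ 97.268, ∠ = arctan(25/94) ≈ 14.89°
pole (s+250): 250 + j25 → |·| = √(250²+25²) = √63125 ≈ 251.25, ∠ = arctan(25/250) ≈ 5.71°
pole at origin: |s| = 25, ∠ = 90.00° (in denominator)
∠L = 132.25° − 155.60° = -23.35°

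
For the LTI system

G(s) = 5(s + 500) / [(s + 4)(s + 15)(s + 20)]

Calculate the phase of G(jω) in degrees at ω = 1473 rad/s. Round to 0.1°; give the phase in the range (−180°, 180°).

162.8°

At s = jω = j1473:
zero (s+500): 500 + j1473 → |·| = √(500²+1473²) = √2419729 ≈ 1555.5, ∠ = arctan(1473/500) ≈ 71.25°
pole (s+4): 4 + j1473 → |·| = √(4²+1473²) = √2169745 ≈ 1473, ∠ = arctan(1473/4) ≈ 89.84°
pole (s+15): 15 + j1473 → |·| = √(15²+1473²) = √2169954 ≈ 1473.1, ∠ = arctan(1473/15) ≈ 89.42°
pole (s+20): 20 + j1473 → |·| = √(20²+1473²) = √2170129 ≈ 1473.1, ∠ = arctan(1473/20) ≈ 89.22°
∠G = 71.25° − 268.48° = -197.23° ≡ 162.77° (principal value)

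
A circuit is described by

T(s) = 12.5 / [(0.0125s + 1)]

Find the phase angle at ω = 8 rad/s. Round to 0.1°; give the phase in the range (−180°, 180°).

At ω = 8 rad/s:
pole (1 + j8·0.0125) = 1 + j0.1 → |·| ≈ 1.005, ∠ ≈ 5.71°
∠T = (0°) − (5.71°) = -5.71°

-5.7°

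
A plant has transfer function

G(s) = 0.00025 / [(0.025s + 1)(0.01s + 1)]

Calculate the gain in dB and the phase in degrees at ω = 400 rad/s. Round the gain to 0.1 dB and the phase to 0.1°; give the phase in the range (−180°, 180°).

At ω = 400 rad/s:
pole (1 + j400·0.025) = 1 + j10 → |·| ≈ 10.05, ∠ ≈ 84.29°
pole (1 + j400·0.01) = 1 + j4 → |·| ≈ 4.1231, ∠ ≈ 75.96°
|G| = 0.00025 · 1 / (10.05 · 4.1231) ≈ 6.0332e-06
Gain = 20 log₁₀(6.0332e-06) ≈ -104.39 dB
∠G = (0°) − (84.29° + 75.96°) = -160.25°

-104.4 dB, -160.3°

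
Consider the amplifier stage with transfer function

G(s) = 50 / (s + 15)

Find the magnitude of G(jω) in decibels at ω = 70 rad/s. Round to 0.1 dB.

-3.1 dB

Substitute s = j70:
Numerator: 50 = 50 + j0
Denominator: (j70) + 15 = 15 + j70
|N| = √(50² + 0²) ≈ 50, ∠N ≈ 0.00°
|D| = √(15² + 70²) ≈ 71.589, ∠D ≈ 77.91°
|G| = 50 / 71.589 ≈ 0.69843
Gain = 20 log₁₀(0.69843) ≈ -3.12 dB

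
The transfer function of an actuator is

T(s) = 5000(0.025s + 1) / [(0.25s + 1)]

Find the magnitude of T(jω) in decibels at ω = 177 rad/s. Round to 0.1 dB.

At ω = 177 rad/s:
zero (1 + j177·0.025) = 1 + j4.425 → |·| ≈ 4.5366, ∠ ≈ 77.27°
pole (1 + j177·0.25) = 1 + j44.25 → |·| ≈ 44.261, ∠ ≈ 88.71°
|T| = 5000 · 4.5366 / (44.261) ≈ 512.48
Gain = 20 log₁₀(512.48) ≈ 54.19 dB

54.2 dB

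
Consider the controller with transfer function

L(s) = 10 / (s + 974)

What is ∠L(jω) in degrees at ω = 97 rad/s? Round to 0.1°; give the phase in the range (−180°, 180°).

Substitute s = j97:
Numerator: 10 = 10 + j0
Denominator: (j97) + 974 = 974 + j97
|N| = √(10² + 0²) ≈ 10, ∠N ≈ 0.00°
|D| = √(974² + 97²) ≈ 978.82, ∠D ≈ 5.69°
∠L = 0.00° − 5.69° = -5.69°

-5.7°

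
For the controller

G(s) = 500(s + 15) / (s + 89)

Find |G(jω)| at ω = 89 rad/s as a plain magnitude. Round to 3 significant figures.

359

At s = jω = j89:
zero (s+15): 15 + j89 → |·| = √(15²+89²) = √8146 ≈ 90.255, ∠ = arctan(89/15) ≈ 80.43°
pole (s+89): 89 + j89 → |·| = √(89²+89²) = √15842 ≈ 125.87, ∠ = arctan(89/89) ≈ 45.00°
|G| = 500 · 90.255 / 125.87 ≈ 358.52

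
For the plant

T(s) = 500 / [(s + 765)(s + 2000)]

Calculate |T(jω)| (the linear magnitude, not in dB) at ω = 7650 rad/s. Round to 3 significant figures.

8.22e-06

At s = jω = j7650:
pole (s+765): 765 + j7650 → |·| = √(765²+7650²) = √59107725 ≈ 7688.2, ∠ = arctan(7650/765) ≈ 84.29°
pole (s+2000): 2000 + j7650 → |·| = √(2000²+7650²) = √62522500 ≈ 7907.1, ∠ = arctan(7650/2000) ≈ 75.35°
|T| = 500 / 6.0791e+07 ≈ 8.2249e-06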